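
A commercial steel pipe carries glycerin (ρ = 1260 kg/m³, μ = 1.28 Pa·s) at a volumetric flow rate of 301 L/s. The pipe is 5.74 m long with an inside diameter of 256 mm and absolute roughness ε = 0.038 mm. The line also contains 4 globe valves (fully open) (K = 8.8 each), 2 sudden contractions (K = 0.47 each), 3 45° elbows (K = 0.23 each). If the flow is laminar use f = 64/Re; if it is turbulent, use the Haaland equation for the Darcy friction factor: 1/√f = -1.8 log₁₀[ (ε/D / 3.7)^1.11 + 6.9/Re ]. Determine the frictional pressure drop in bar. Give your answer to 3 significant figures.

Q = 301 L/s = 301/1000 = 0.301 m³/s.
Cross-sectional area A = πD²/4 = π(0.256)²/4 = 0.05147 m²; mean velocity V = Q/A = 0.301/0.05147 = 5.848 m/s.
Reynolds number Re = ρVD/μ = 1260 · 5.848 · 0.256 / 1.28 = 1474.
Re < 2300 → laminar flow, so f = 64/Re = 64/1474 = 0.04343 (the turbulent correlation is not needed).
Total minor-loss coefficient ΣK = 4·8.8 + 2·0.47 + 3·0.23 = 36.8.
ΔP = [f·L/D + ΣK]·(ρV²/2) = [0.04343·5.74/0.256 + 36.8]·(1260·5.848²/2) = [0.9738 + 36.8]·2.154e+04 = 8.145e+05 Pa.
ΔP = 8.145e+05 Pa = 8.14 bar.

ΔP ≈ 8.14 bar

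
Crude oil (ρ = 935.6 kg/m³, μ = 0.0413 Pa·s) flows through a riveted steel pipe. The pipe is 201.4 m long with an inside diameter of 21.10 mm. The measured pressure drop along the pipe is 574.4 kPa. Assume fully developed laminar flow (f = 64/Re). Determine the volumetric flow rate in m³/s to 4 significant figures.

For laminar flow, f = 64/Re with Re = ρVD/μ, so Darcy-Weisbach reduces to ΔP = 32μLV/D². Solving for V: V = ΔP·D²/(32μL) = 5.744e+05·(0.0211)²/(32·0.0413·201.4) = 0.9608 m/s.
Check: Re = ρVD/μ = 935.6·0.9608·0.0211/0.0413 = 459.2 < 2300, so the laminar assumption holds.
Q = V·A = 0.9608·(π/4·0.0211²) = 0.0003359 m³/s = 3.359×10^-4 m³/s.

Q ≈ 3.359×10^-4 m³/s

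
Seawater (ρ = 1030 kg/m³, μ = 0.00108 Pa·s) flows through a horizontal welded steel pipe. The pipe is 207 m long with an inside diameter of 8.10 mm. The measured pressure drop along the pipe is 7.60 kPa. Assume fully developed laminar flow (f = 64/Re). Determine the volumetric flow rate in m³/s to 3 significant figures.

For laminar flow, f = 64/Re with Re = ρVD/μ, so Darcy-Weisbach reduces to ΔP = 32μLV/D². Solving for V: V = ΔP·D²/(32μL) = 7600·(0.0081)²/(32·0.00108·207) = 0.0697 m/s.
Check: Re = ρVD/μ = 1030·0.0697·0.0081/0.00108 = 538.4 < 2300, so the laminar assumption holds.
Q = V·A = 0.0697·(π/4·0.0081²) = 3.592e-06 m³/s = 3.59×10^-6 m³/s.

Q ≈ 3.59×10^-6 m³/s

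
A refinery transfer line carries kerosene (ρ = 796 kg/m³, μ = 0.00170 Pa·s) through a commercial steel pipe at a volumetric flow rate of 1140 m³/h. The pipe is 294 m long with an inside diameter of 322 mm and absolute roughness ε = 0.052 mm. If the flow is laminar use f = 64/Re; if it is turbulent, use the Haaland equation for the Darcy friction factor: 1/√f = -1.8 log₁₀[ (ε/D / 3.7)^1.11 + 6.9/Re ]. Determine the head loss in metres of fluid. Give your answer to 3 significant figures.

h_f ≈ 10.3 m

Q = 1140 m³/h = 1140/3600 = 0.3167 m³/s.
Cross-sectional area A = πD²/4 = π(0.322)²/4 = 0.08143 m²; mean velocity V = Q/A = 0.3167/0.08143 = 3.889 m/s.
Reynolds number Re = ρVD/μ = 796 · 3.889 · 0.322 / 0.0017 = 5.863e+05.
Re > 4000 → turbulent. Relative roughness ε/D = 5.2e-05/0.322 = 0.000161. Haaland: 1/√f = -1.8 log₁₀[(0.000161/3.7)^1.11 + 6.9/5.863e+05] = -1.8 log₁₀[1.45e-05 + 1.18e-05] = 8.246, so f = 0.01471.
Darcy-Weisbach: ΔP = f(L/D)(ρV²/2) = 0.01471·(294/0.322)·(796·3.889²/2) = 0.01471·913·6018 = 8.081e+04 Pa.
Head loss h_f = ΔP/(ρg) = 8.081e+04/(796·9.81) = 10.3 m.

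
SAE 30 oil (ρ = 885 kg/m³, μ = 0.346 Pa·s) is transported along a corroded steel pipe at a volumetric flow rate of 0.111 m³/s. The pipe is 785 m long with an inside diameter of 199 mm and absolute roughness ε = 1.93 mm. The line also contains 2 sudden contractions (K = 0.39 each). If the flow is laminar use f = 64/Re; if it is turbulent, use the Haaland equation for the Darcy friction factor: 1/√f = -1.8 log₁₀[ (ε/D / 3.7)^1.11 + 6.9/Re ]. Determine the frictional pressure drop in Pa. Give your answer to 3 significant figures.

ΔP ≈ 788000 Pa

Cross-sectional area A = πD²/4 = π(0.199)²/4 = 0.0311 m²; mean velocity V = Q/A = 0.111/0.0311 = 3.569 m/s.
Reynolds number Re = ρVD/μ = 885 · 3.569 · 0.199 / 0.346 = 1817.
Re < 2300 → laminar flow, so f = 64/Re = 64/1817 = 0.03523 (the turbulent correlation is not needed).
Total minor-loss coefficient ΣK = 2·0.39 = 0.78.
ΔP = [f·L/D + ΣK]·(ρV²/2) = [0.03523·785/0.199 + 0.78]·(885·3.569²/2) = [139 + 0.78]·5636 = 7.877e+05 Pa.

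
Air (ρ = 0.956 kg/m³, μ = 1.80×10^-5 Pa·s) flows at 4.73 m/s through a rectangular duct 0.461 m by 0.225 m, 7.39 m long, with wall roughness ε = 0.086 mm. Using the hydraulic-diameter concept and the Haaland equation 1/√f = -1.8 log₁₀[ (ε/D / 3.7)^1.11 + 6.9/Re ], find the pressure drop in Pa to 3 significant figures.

Hydraulic diameter D_h = 4A/P = 4·(0.461·0.225)/(2·(0.461+0.225)) = 0.4149/1.372 = 0.3024 m.
Re = ρVD_h/μ = 0.956·4.73·0.3024/1.8e-05 = 7.597e+04.
ε/D_h = 8.6e-05/0.3024 = 0.000284; Haaland gives 1/√f = -1.8 log₁₀[2.71e-05+9.08e-05] = 7.071, so f = 0.02.
ΔP = f(L/D_h)(ρV²/2) = 0.02·7.39/0.3024·10.69 = 5.227 Pa.

ΔP ≈ 5.23 Pa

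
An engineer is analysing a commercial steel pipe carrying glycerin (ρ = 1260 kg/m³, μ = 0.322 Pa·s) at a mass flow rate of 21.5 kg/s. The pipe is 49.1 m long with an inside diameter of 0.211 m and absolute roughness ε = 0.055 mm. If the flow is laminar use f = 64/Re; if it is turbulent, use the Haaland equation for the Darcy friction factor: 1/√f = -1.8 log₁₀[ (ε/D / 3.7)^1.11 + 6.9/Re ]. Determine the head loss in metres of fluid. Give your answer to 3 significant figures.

A = πD²/4 = π(0.211)²/4 = 0.03497 m²; mean velocity V = ṁ/(ρA) = 21.5/(1260 · 0.03497) = 0.488 m/s.
Reynolds number Re = ρVD/μ = 1260 · 0.488 · 0.211 / 0.322 = 402.9.
Re < 2300 → laminar flow, so f = 64/Re = 64/402.9 = 0.1588 (the turbulent correlation is not needed).
Darcy-Weisbach: ΔP = f(L/D)(ρV²/2) = 0.1588·(49.1/0.211)·(1260·0.488²/2) = 0.1588·232.7·150 = 5545 Pa.
Head loss h_f = ΔP/(ρg) = 5545/(1260·9.81) = 0.449 m.

h_f ≈ 0.449 m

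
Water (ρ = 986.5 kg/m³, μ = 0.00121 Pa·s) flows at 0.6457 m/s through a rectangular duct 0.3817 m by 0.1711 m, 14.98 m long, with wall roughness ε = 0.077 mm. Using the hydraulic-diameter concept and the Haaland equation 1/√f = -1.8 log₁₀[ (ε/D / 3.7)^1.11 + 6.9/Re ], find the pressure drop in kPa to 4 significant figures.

ΔP ≈ 0.2441 kPa

Hydraulic diameter D_h = 4A/P = 4·(0.3817·0.1711)/(2·(0.3817+0.1711)) = 0.2612/1.106 = 0.2363 m.
Re = ρVD_h/μ = 986.5·0.6457·0.2363/0.00121 = 1.244e+05.
ε/D_h = 7.7e-05/0.2363 = 0.000326; Haaland gives 1/√f = -1.8 log₁₀[3.15e-05+5.55e-05] = 7.309, so f = 0.01872.
ΔP = f(L/D_h)(ρV²/2) = 0.01872·14.98/0.2363·205.6 = 244.1 Pa.
ΔP = 0.2441 kPa.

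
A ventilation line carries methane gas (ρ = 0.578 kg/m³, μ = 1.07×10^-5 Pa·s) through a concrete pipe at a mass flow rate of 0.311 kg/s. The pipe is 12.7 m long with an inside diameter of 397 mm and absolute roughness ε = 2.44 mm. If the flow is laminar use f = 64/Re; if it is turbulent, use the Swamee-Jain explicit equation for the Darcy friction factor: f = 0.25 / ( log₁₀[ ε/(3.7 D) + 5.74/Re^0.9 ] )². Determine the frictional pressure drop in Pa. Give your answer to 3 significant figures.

A = πD²/4 = π(0.397)²/4 = 0.1238 m²; mean velocity V = ṁ/(ρA) = 0.311/(0.578 · 0.1238) = 4.347 m/s.
Reynolds number Re = ρVD/μ = 0.578 · 4.347 · 0.397 / 1.07e-05 = 9.322e+04.
Re > 4000 → turbulent. Relative roughness ε/D = 0.00244/0.397 = 0.00615. Swamee-Jain: f = 0.25/(log₁₀[0.00615/3.7 + 5.74/9.322e+04^0.9])² = 0.25/(log₁₀[0.00166 + 0.000193])² = 0.25/(-2.732)² = 0.0335.
Darcy-Weisbach: ΔP = f(L/D)(ρV²/2) = 0.0335·(12.7/0.397)·(0.578·4.347²/2) = 0.0335·31.99·5.46 = 5.852 Pa.

ΔP ≈ 5.85 Pa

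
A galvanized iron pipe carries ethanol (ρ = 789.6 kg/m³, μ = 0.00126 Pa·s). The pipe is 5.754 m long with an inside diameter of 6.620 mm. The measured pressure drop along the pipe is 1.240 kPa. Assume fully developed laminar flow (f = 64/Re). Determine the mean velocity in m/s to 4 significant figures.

V ≈ 0.2342 m/s

For laminar flow, f = 64/Re with Re = ρVD/μ, so Darcy-Weisbach reduces to ΔP = 32μLV/D². Solving for V: V = ΔP·D²/(32μL) = 1240·(0.00662)²/(32·0.00126·5.754) = 0.2342 m/s.
Check: Re = ρVD/μ = 789.6·0.2342·0.00662/0.00126 = 971.7 < 2300, so the laminar assumption holds.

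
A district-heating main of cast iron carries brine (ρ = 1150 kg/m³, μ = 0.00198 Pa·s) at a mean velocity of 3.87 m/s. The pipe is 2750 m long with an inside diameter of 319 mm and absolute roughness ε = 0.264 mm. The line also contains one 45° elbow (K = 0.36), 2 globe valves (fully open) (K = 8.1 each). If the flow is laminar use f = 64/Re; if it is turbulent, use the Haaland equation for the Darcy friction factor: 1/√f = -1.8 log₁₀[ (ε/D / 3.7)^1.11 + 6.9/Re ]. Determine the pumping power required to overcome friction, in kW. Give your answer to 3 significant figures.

Reynolds number Re = ρVD/μ = 1150 · 3.87 · 0.319 / 0.00198 = 7.17e+05.
Re > 4000 → turbulent. Relative roughness ε/D = 0.000264/0.319 = 0.000828. Haaland: 1/√f = -1.8 log₁₀[(0.000828/3.7)^1.11 + 6.9/7.17e+05] = -1.8 log₁₀[8.87e-05 + 9.62e-06] = 7.213, so f = 0.01922.
Total minor-loss coefficient ΣK = 1·0.36 + 2·8.1 = 16.6.
ΔP = [f·L/D + ΣK]·(ρV²/2) = [0.01922·2750/0.319 + 16.6]·(1150·3.87²/2) = [165.7 + 16.6]·8612 = 1.57e+06 Pa.
Q = V·A = 3.87·0.07992 = 0.3093 m³/s.
Pumping power P = QΔP = 0.3093·1.57e+06 = 485500 W = 485 kW.

P ≈ 485 kW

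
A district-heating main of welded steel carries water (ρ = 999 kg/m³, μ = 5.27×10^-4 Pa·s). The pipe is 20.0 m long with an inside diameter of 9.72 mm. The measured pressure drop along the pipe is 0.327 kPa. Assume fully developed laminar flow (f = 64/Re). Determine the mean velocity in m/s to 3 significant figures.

For laminar flow, f = 64/Re with Re = ρVD/μ, so Darcy-Weisbach reduces to ΔP = 32μLV/D². Solving for V: V = ΔP·D²/(32μL) = 327·(0.00972)²/(32·0.000527·20) = 0.0916 m/s.
Check: Re = ρVD/μ = 999·0.0916·0.00972/0.000527 = 1688 < 2300, so the laminar assumption holds.

V ≈ 0.0916 m/s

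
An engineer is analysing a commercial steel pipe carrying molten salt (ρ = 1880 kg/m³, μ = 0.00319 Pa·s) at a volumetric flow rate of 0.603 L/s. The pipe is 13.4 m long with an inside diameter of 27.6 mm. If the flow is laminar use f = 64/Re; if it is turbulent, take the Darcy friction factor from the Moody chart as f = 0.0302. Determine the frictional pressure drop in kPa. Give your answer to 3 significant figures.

Q = 0.603 L/s = 0.603/1000 = 0.000603 m³/s.
Cross-sectional area A = πD²/4 = π(0.0276)²/4 = 0.0005983 m²; mean velocity V = Q/A = 0.000603/0.0005983 = 1.008 m/s.
Reynolds number Re = ρVD/μ = 1880 · 1.008 · 0.0276 / 0.00319 = 1.639e+04.
Re > 4000 → turbulent; use the Moody-chart value f = 0.0302.
Darcy-Weisbach: ΔP = f(L/D)(ρV²/2) = 0.0302·(13.4/0.0276)·(1880·1.008²/2) = 0.0302·485.5·954.9 = 1.4e+04 Pa.
ΔP = 1.4e+04 Pa = 14.0 kPa.

ΔP ≈ 14.0 kPa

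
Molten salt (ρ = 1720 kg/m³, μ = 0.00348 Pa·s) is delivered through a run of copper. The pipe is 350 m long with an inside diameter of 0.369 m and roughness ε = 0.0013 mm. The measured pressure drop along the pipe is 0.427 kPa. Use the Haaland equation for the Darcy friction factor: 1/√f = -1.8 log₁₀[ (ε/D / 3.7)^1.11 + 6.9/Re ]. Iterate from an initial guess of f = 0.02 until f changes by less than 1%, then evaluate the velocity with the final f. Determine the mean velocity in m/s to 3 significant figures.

Rearranging Darcy-Weisbach: V = √(2·ΔP·D/(f·L·ρ)). With ε/D = 1.3e-06/0.369 = 3.52e-06, iterate starting from f = 0.02:
  f = 0.02 → V = √(2·427·0.369/(0.02·350·1720)) = 0.1618 m/s; Re = ρVD/μ = 2.951e+04; f → 0.02341
  f = 0.02341 → V = 0.1495 m/s; Re = 2.727e+04; f → 0.02386
  f = 0.02386 → V = 0.1481 m/s; Re = 2.701e+04; f → 0.02392
Converged (Δf/f < 1%). With the final f = 0.02392: V = √(2·427·0.369/(0.02392·350·1720)) = 0.1479 m/s.

V ≈ 0.148 m/s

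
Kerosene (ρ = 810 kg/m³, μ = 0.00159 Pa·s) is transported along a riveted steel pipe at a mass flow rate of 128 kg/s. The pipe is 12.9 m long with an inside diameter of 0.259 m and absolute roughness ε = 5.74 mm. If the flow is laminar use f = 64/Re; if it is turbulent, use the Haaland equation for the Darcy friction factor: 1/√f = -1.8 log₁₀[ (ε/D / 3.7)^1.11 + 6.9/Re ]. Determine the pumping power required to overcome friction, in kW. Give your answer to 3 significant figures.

P ≈ 1.46 kW

A = πD²/4 = π(0.259)²/4 = 0.05269 m²; mean velocity V = ṁ/(ρA) = 128/(810 · 0.05269) = 2.999 m/s.
Reynolds number Re = ρVD/μ = 810 · 2.999 · 0.259 / 0.00159 = 3.958e+05.
Re > 4000 → turbulent. Relative roughness ε/D = 0.00574/0.259 = 0.0222. Haaland: 1/√f = -1.8 log₁₀[(0.0222/3.7)^1.11 + 6.9/3.958e+05] = -1.8 log₁₀[0.00341 + 1.74e-05] = 4.437, so f = 0.0508.
Darcy-Weisbach: ΔP = f(L/D)(ρV²/2) = 0.0508·(12.9/0.259)·(810·2.999²/2) = 0.0508·49.81·3644 = 9219 Pa.
Q = ṁ/ρ = 128/810 = 0.158 m³/s.
Pumping power P = QΔP = 0.158·9219 = 1457 W = 1.46 kW.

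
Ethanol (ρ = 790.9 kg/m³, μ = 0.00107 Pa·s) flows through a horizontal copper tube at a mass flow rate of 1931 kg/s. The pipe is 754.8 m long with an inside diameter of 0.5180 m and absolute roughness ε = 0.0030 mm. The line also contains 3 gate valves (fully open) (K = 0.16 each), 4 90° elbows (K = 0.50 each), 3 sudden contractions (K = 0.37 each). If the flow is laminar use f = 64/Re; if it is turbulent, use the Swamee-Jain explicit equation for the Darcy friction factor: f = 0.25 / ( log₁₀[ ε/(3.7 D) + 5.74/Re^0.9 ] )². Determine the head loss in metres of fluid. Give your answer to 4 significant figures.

A = πD²/4 = π(0.518)²/4 = 0.2107 m²; mean velocity V = ṁ/(ρA) = 1931/(790.9 · 0.2107) = 11.59 m/s.
Reynolds number Re = ρVD/μ = 790.9 · 11.59 · 0.518 / 0.00107 = 4.436e+06.
Re > 4000 → turbulent. Relative roughness ε/D = 3e-06/0.518 = 5.79e-06. Swamee-Jain: f = 0.25/(log₁₀[5.79e-06/3.7 + 5.74/4.436e+06^0.9])² = 0.25/(log₁₀[1.57e-06 + 5.98e-06])² = 0.25/(-5.122)² = 0.009528.
Total minor-loss coefficient ΣK = 3·0.16 + 4·0.5 + 3·0.37 = 3.59.
ΔP = [f·L/D + ΣK]·(ρV²/2) = [0.009528·754.8/0.518 + 3.59]·(790.9·11.59²/2) = [13.88 + 3.59]·5.308e+04 = 9.275e+05 Pa.
Head loss h_f = ΔP/(ρg) = 9.275e+05/(790.9·9.81) = 119.5 m.

h_f ≈ 119.5 m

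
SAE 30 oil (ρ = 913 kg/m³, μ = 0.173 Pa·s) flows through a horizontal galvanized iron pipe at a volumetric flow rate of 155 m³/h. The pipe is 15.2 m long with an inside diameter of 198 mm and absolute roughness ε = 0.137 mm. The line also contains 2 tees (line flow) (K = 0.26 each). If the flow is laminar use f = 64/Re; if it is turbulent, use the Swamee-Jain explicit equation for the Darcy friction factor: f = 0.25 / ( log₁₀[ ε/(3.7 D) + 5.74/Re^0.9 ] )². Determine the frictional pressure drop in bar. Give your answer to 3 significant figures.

ΔP ≈ 0.0347 bar

Q = 155 m³/h = 155/3600 = 0.04306 m³/s.
Cross-sectional area A = πD²/4 = π(0.198)²/4 = 0.03079 m²; mean velocity V = Q/A = 0.04306/0.03079 = 1.398 m/s.
Reynolds number Re = ρVD/μ = 913 · 1.398 · 0.198 / 0.173 = 1461.
Re < 2300 → laminar flow, so f = 64/Re = 64/1461 = 0.0438 (the turbulent correlation is not needed).
Total minor-loss coefficient ΣK = 2·0.26 = 0.52.
ΔP = [f·L/D + ΣK]·(ρV²/2) = [0.0438·15.2/0.198 + 0.52]·(913·1.398²/2) = [3.362 + 0.52]·892.6 = 3466 Pa.
ΔP = 3466 Pa = 0.0347 bar.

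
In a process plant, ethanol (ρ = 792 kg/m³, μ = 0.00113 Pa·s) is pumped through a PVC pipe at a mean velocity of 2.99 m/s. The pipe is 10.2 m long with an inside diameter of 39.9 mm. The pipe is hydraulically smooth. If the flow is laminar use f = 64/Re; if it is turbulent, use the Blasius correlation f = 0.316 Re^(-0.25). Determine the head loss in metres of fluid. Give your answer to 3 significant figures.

h_f ≈ 2.16 m

Reynolds number Re = ρVD/μ = 792 · 2.99 · 0.0399 / 0.00113 = 8.362e+04.
Re > 4000 → turbulent. Smooth-pipe (Blasius): f = 0.316 Re^(-0.25) = 0.316/(8.362e+04)^0.25 = 0.01858.
Darcy-Weisbach: ΔP = f(L/D)(ρV²/2) = 0.01858·(10.2/0.0399)·(792·2.99²/2) = 0.01858·255.6·3540 = 1.682e+04 Pa.
Head loss h_f = ΔP/(ρg) = 1.682e+04/(792·9.81) = 2.16 m.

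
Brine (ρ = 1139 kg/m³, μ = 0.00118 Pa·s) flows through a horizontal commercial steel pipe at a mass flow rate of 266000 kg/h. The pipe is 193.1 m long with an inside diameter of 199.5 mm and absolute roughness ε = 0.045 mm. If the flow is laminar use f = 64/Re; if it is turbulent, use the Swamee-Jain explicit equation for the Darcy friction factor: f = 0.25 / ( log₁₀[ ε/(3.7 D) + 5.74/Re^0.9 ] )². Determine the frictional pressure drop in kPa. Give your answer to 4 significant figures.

ṁ = 266000 kg/h = 266000/3600 = 73.89 kg/s.
A = πD²/4 = π(0.1995)²/4 = 0.03126 m²; mean velocity V = ṁ/(ρA) = 73.89/(1139 · 0.03126) = 2.075 m/s.
Reynolds number Re = ρVD/μ = 1139 · 2.075 · 0.1995 / 0.00118 = 3.996e+05.
Re > 4000 → turbulent. Relative roughness ε/D = 4.5e-05/0.1995 = 0.000226. Swamee-Jain: f = 0.25/(log₁₀[0.000226/3.7 + 5.74/3.996e+05^0.9])² = 0.25/(log₁₀[6.1e-05 + 5.22e-05])² = 0.25/(-3.946)² = 0.01605.
Darcy-Weisbach: ΔP = f(L/D)(ρV²/2) = 0.01605·(193.1/0.1995)·(1139·2.075²/2) = 0.01605·967.9·2453 = 3.811e+04 Pa.
ΔP = 3.811e+04 Pa = 38.11 kPa.

ΔP ≈ 38.11 kPa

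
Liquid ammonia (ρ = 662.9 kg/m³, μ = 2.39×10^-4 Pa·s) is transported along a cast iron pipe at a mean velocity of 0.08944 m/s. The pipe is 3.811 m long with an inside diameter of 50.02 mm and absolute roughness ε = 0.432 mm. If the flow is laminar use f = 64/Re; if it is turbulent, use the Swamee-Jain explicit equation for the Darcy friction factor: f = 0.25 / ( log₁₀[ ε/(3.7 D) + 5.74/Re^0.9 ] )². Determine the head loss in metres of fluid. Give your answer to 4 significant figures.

Reynolds number Re = ρVD/μ = 662.9 · 0.08944 · 0.05002 / 0.000239 = 1.241e+04.
Re > 4000 → turbulent. Relative roughness ε/D = 0.000432/0.05002 = 0.00864. Swamee-Jain: f = 0.25/(log₁₀[0.00864/3.7 + 5.74/1.241e+04^0.9])² = 0.25/(log₁₀[0.00233 + 0.00119])² = 0.25/(-2.453)² = 0.04154.
Darcy-Weisbach: ΔP = f(L/D)(ρV²/2) = 0.04154·(3.811/0.05002)·(662.9·0.08944²/2) = 0.04154·76.19·2.651 = 8.391 Pa.
Head loss h_f = ΔP/(ρg) = 8.391/(662.9·9.81) = 0.001290 m.

h_f ≈ 0.001290 m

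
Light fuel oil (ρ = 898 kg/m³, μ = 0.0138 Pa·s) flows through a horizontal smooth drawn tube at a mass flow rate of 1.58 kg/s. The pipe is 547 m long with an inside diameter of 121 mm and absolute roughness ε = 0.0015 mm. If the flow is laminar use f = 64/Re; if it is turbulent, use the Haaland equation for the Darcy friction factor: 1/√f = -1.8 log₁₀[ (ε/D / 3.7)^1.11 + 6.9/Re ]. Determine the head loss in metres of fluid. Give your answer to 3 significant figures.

h_f ≈ 0.287 m

A = πD²/4 = π(0.121)²/4 = 0.0115 m²; mean velocity V = ṁ/(ρA) = 1.58/(898 · 0.0115) = 0.153 m/s.
Reynolds number Re = ρVD/μ = 898 · 0.153 · 0.121 / 0.0138 = 1205.
Re < 2300 → laminar flow, so f = 64/Re = 64/1205 = 0.05312 (the turbulent correlation is not needed).
Darcy-Weisbach: ΔP = f(L/D)(ρV²/2) = 0.05312·(547/0.121)·(898·0.153²/2) = 0.05312·4521·10.51 = 2524 Pa.
Head loss h_f = ΔP/(ρg) = 2524/(898·9.81) = 0.287 m.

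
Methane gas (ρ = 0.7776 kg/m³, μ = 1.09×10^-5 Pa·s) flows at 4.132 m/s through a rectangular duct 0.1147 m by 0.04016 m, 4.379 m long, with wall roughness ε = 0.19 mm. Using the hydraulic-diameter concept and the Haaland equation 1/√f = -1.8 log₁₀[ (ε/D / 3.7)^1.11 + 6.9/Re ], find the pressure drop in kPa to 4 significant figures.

ΔP ≈ 0.01567 kPa

Hydraulic diameter D_h = 4A/P = 4·(0.1147·0.04016)/(2·(0.1147+0.04016)) = 0.01843/0.3097 = 0.05949 m.
Re = ρVD_h/μ = 0.7776·4.132·0.05949/1.09e-05 = 1.754e+04.
ε/D_h = 0.00019/0.05949 = 0.00319; Haaland gives 1/√f = -1.8 log₁₀[0.000397+0.000393] = 5.584, so f = 0.03208.
ΔP = f(L/D_h)(ρV²/2) = 0.03208·4.379/0.05949·6.638 = 15.67 Pa.
ΔP = 0.01567 kPa.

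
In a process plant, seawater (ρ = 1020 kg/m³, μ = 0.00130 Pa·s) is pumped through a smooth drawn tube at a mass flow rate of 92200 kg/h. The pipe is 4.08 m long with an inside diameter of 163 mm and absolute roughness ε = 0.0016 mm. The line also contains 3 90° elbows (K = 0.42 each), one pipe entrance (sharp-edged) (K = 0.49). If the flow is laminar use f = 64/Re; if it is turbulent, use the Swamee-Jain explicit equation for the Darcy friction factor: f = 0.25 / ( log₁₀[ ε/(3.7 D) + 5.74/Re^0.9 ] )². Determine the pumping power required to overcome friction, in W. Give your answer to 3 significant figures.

ṁ = 92200 kg/h = 92200/3600 = 25.61 kg/s.
A = πD²/4 = π(0.163)²/4 = 0.02087 m²; mean velocity V = ṁ/(ρA) = 25.61/(1020 · 0.02087) = 1.203 m/s.
Reynolds number Re = ρVD/μ = 1020 · 1.203 · 0.163 / 0.0013 = 1.539e+05.
Re > 4000 → turbulent. Relative roughness ε/D = 1.6e-06/0.163 = 9.82e-06. Swamee-Jain: f = 0.25/(log₁₀[9.82e-06/3.7 + 5.74/1.539e+05^0.9])² = 0.25/(log₁₀[2.65e-06 + 0.000123])² = 0.25/(-3.9)² = 0.01643.
Total minor-loss coefficient ΣK = 3·0.42 + 1·0.49 = 1.75.
ΔP = [f·L/D + ΣK]·(ρV²/2) = [0.01643·4.08/0.163 + 1.75]·(1020·1.203²/2) = [0.4114 + 1.75]·738.4 = 1596 Pa.
Q = ṁ/ρ = 25.61/1020 = 0.02511 m³/s.
Pumping power P = QΔP = 0.02511·1596 = 40.07 W = 40.1 W.

P ≈ 40.1 W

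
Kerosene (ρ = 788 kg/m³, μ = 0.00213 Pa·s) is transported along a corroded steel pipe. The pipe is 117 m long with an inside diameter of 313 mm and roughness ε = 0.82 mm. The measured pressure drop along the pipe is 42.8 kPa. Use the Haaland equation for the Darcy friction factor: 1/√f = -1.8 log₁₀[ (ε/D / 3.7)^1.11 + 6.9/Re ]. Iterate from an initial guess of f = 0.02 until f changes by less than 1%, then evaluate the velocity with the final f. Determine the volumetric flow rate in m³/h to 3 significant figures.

Rearranging Darcy-Weisbach: V = √(2·ΔP·D/(f·L·ρ)). With ε/D = 0.00082/0.313 = 0.00262, iterate starting from f = 0.02:
  f = 0.02 → V = √(2·4.28e+04·0.313/(0.02·117·788)) = 3.812 m/s; Re = ρVD/μ = 4.414e+05; f → 0.02555
  f = 0.02555 → V = 3.373 m/s; Re = 3.905e+05; f → 0.02559
Converged (Δf/f < 1%). With the final f = 0.02559: V = √(2·4.28e+04·0.313/(0.02559·117·788)) = 3.37 m/s.
Q = V·A = 3.37·(π/4·0.313²) = 0.2593 m³/s = 933 m³/h.

Q ≈ 933 m³/h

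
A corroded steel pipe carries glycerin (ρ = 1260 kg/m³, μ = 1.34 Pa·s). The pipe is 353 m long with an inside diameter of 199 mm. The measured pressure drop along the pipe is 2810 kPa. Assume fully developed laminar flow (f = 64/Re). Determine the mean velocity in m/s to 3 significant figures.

For laminar flow, f = 64/Re with Re = ρVD/μ, so Darcy-Weisbach reduces to ΔP = 32μLV/D². Solving for V: V = ΔP·D²/(32μL) = 2.81e+06·(0.199)²/(32·1.34·353) = 7.352 m/s.
Check: Re = ρVD/μ = 1260·7.352·0.199/1.34 = 1376 < 2300, so the laminar assumption holds.

V ≈ 7.35 m/s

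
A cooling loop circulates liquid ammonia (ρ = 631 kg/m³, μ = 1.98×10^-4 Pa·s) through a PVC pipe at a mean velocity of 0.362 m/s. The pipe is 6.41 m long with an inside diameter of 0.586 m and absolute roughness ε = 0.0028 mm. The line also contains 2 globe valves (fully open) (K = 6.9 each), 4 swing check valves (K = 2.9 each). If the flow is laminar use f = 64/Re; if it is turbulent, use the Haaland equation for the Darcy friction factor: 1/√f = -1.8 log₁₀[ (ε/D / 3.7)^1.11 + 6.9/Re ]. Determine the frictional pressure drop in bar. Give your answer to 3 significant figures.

ΔP ≈ 0.0106 bar

Reynolds number Re = ρVD/μ = 631 · 0.362 · 0.586 / 0.000198 = 6.76e+05.
Re > 4000 → turbulent. Relative roughness ε/D = 2.8e-06/0.586 = 4.78e-06. Haaland: 1/√f = -1.8 log₁₀[(4.78e-06/3.7)^1.11 + 6.9/6.76e+05] = -1.8 log₁₀[2.91e-07 + 1.02e-05] = 8.962, so f = 0.01245.
Total minor-loss coefficient ΣK = 2·6.9 + 4·2.9 = 25.4.
ΔP = [f·L/D + ΣK]·(ρV²/2) = [0.01245·6.41/0.586 + 25.4]·(631·0.362²/2) = [0.1362 + 25.4]·41.34 = 1056 Pa.
ΔP = 1056 Pa = 0.0106 bar.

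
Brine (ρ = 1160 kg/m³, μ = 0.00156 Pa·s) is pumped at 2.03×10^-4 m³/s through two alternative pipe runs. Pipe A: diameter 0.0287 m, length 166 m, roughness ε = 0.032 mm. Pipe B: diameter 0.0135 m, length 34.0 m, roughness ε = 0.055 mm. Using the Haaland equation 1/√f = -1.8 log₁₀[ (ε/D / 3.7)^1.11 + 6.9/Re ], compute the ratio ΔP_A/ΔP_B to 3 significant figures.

ΔP_A/ΔP_B ≈ 0.117

Pipe A: V = Q/A = 0.000203/0.0006469 = 0.3138 m/s; Re = 6697; ε/D = 0.00111; Haaland → f = 0.03576; ΔP_A = f(L/D)(ρV²/2) = 1.181e+04 Pa.
Pipe B: V = Q/A = 0.000203/0.0001431 = 1.418 m/s; Re = 1.424e+04; ε/D = 0.00407; Haaland → f = 0.03434; ΔP_B = f(L/D)(ρV²/2) = 1.009e+05 Pa.
ΔP_A/ΔP_B = 1.181e+04/1.009e+05 = 0.117.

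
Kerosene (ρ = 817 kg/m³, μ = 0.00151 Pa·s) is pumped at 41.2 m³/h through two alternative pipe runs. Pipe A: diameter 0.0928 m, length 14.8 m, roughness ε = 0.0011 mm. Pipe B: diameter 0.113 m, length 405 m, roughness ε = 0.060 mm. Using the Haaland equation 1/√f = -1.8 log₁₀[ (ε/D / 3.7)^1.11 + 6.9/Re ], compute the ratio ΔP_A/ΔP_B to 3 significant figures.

ΔP_A/ΔP_B ≈ 0.0853

Pipe A: V = Q/A = 0.01144/0.006764 = 1.692 m/s; Re = 8.496e+04; ε/D = 1.19e-05; Haaland → f = 0.01849; ΔP_A = f(L/D)(ρV²/2) = 3448 Pa.
Pipe B: V = Q/A = 0.01144/0.01003 = 1.141 m/s; Re = 6.977e+04; ε/D = 0.000531; Haaland → f = 0.02121; ΔP_B = f(L/D)(ρV²/2) = 4.043e+04 Pa.
ΔP_A/ΔP_B = 3448/4.043e+04 = 0.0853.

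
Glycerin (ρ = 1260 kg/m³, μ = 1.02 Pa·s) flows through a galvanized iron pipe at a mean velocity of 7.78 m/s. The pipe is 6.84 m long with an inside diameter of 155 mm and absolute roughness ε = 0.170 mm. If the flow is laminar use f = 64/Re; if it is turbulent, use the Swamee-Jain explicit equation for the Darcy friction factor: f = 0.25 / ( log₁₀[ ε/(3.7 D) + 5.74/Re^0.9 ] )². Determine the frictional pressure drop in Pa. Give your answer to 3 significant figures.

ΔP ≈ 72300 Pa

Reynolds number Re = ρVD/μ = 1260 · 7.78 · 0.155 / 1.02 = 1490.
Re < 2300 → laminar flow, so f = 64/Re = 64/1490 = 0.04296 (the turbulent correlation is not needed).
Darcy-Weisbach: ΔP = f(L/D)(ρV²/2) = 0.04296·(6.84/0.155)·(1260·7.78²/2) = 0.04296·44.13·3.813e+04 = 7.23e+04 Pa.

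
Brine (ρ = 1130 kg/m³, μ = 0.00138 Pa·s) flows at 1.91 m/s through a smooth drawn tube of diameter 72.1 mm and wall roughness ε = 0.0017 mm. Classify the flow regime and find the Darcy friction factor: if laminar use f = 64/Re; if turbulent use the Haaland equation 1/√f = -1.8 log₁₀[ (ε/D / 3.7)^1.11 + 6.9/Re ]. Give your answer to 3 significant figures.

f ≈ 0.0175

Re = ρVD/μ = 1130·1.91·0.0721/0.00138 = 1.128e+05.
Re > 4000 → turbulent. ε/D = 1.7e-06/0.0721 = 2.36e-05; Haaland: 1/√f = -1.8 log₁₀[1.71e-06 + 6.12e-05] = 7.562, so f = 0.01749.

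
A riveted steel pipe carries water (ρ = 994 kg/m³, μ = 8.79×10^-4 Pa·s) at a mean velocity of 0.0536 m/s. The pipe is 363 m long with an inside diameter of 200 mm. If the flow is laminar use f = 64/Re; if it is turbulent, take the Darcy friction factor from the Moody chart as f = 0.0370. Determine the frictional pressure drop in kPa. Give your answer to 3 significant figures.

Reynolds number Re = ρVD/μ = 994 · 0.0536 · 0.2 / 0.000879 = 1.212e+04.
Re > 4000 → turbulent; use the Moody-chart value f = 0.0370.
Darcy-Weisbach: ΔP = f(L/D)(ρV²/2) = 0.037·(363/0.2)·(994·0.0536²/2) = 0.037·1815·1.428 = 95.89 Pa.
ΔP = 95.89 Pa = 0.0959 kPa.

ΔP ≈ 0.0959 kPa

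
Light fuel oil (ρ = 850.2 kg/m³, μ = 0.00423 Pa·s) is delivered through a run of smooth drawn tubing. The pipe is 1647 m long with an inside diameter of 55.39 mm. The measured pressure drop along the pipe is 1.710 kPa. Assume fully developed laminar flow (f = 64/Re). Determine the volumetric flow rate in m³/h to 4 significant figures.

For laminar flow, f = 64/Re with Re = ρVD/μ, so Darcy-Weisbach reduces to ΔP = 32μLV/D². Solving for V: V = ΔP·D²/(32μL) = 1710·(0.05539)²/(32·0.00423·1647) = 0.02353 m/s.
Check: Re = ρVD/μ = 850.2·0.02353·0.05539/0.00423 = 262 < 2300, so the laminar assumption holds.
Q = V·A = 0.02353·(π/4·0.05539²) = 5.671e-05 m³/s = 0.2041 m³/h.

Q ≈ 0.2041 m³/h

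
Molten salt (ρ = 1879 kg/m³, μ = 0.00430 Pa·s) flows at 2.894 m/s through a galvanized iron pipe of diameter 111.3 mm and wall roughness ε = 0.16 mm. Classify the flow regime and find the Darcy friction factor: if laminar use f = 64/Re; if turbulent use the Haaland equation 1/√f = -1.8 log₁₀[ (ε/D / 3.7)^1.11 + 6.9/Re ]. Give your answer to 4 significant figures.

Re = ρVD/μ = 1879·2.894·0.1113/0.0043 = 1.408e+05.
Re > 4000 → turbulent. ε/D = 0.00016/0.1113 = 0.00144; Haaland: 1/√f = -1.8 log₁₀[0.000164 + 4.9e-05] = 6.61, so f = 0.02289.

f ≈ 0.02289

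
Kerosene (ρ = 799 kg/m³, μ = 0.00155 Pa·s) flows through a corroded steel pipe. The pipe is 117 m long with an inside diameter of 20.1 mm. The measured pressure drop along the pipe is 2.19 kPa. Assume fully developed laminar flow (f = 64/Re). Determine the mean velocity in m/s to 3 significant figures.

V ≈ 0.152 m/s

For laminar flow, f = 64/Re with Re = ρVD/μ, so Darcy-Weisbach reduces to ΔP = 32μLV/D². Solving for V: V = ΔP·D²/(32μL) = 2190·(0.0201)²/(32·0.00155·117) = 0.1525 m/s.
Check: Re = ρVD/μ = 799·0.1525·0.0201/0.00155 = 1580 < 2300, so the laminar assumption holds.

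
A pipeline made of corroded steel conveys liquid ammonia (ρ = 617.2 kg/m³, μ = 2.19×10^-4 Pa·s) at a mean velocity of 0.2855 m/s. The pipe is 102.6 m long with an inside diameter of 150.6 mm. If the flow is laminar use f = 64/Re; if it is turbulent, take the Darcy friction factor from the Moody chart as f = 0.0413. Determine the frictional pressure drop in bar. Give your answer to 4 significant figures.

Reynolds number Re = ρVD/μ = 617.2 · 0.2855 · 0.1506 / 0.000219 = 1.212e+05.
Re > 4000 → turbulent; use the Moody-chart value f = 0.0413.
Darcy-Weisbach: ΔP = f(L/D)(ρV²/2) = 0.0413·(102.6/0.1506)·(617.2·0.2855²/2) = 0.0413·681.3·25.15 = 707.8 Pa.
ΔP = 707.8 Pa = 0.007078 bar.

ΔP ≈ 0.007078 bar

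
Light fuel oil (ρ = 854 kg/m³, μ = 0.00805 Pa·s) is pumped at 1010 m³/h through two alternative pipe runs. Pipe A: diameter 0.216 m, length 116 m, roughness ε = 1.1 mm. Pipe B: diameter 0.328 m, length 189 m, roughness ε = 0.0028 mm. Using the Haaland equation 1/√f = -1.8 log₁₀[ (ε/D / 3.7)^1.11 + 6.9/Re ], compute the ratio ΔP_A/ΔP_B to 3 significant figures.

Pipe A: V = Q/A = 0.2806/0.03664 = 7.656 m/s; Re = 1.754e+05; ε/D = 0.00509; Haaland → f = 0.03108; ΔP_A = f(L/D)(ρV²/2) = 4.178e+05 Pa.
Pipe B: V = Q/A = 0.2806/0.0845 = 3.32 m/s; Re = 1.155e+05; ε/D = 8.54e-06; Haaland → f = 0.01733; ΔP_B = f(L/D)(ρV²/2) = 4.702e+04 Pa.
ΔP_A/ΔP_B = 4.178e+05/4.702e+04 = 8.89.

ΔP_A/ΔP_B ≈ 8.89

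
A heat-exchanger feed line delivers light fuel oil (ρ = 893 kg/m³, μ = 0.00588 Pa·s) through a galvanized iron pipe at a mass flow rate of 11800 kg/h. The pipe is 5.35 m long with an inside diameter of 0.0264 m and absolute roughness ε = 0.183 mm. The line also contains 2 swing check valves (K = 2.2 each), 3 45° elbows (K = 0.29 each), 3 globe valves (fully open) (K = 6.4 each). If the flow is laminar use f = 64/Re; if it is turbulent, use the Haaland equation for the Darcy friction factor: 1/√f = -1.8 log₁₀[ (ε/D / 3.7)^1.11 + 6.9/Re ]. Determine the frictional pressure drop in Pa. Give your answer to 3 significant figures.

ṁ = 11800 kg/h = 11800/3600 = 3.278 kg/s.
A = πD²/4 = π(0.0264)²/4 = 0.0005474 m²; mean velocity V = ṁ/(ρA) = 3.278/(893 · 0.0005474) = 6.705 m/s.
Reynolds number Re = ρVD/μ = 893 · 6.705 · 0.0264 / 0.00588 = 2.688e+04.
Re > 4000 → turbulent. Relative roughness ε/D = 0.000183/0.0264 = 0.00693. Haaland: 1/√f = -1.8 log₁₀[(0.00693/3.7)^1.11 + 6.9/2.688e+04] = -1.8 log₁₀[0.000939 + 0.000257] = 5.26, so f = 0.03614.
Total minor-loss coefficient ΣK = 2·2.2 + 3·0.29 + 3·6.4 = 24.5.
ΔP = [f·L/D + ΣK]·(ρV²/2) = [0.03614·5.35/0.0264 + 24.5]·(893·6.705²/2) = [7.324 + 24.5]·2.008e+04 = 6.383e+05 Pa.

ΔP ≈ 638000 Pa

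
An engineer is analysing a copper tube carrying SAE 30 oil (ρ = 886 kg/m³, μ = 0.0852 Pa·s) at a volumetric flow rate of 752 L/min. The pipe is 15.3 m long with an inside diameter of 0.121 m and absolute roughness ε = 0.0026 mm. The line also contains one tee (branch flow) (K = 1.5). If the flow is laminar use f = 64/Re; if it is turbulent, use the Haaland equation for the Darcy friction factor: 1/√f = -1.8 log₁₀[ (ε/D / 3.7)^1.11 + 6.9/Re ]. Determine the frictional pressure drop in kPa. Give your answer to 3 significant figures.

Q = 752 L/min = 752/60000 = 0.01253 m³/s.
Cross-sectional area A = πD²/4 = π(0.121)²/4 = 0.0115 m²; mean velocity V = Q/A = 0.01253/0.0115 = 1.09 m/s.
Reynolds number Re = ρVD/μ = 886 · 1.09 · 0.121 / 0.0852 = 1371.
Re < 2300 → laminar flow, so f = 64/Re = 64/1371 = 0.04667 (the turbulent correlation is not needed).
Total minor-loss coefficient ΣK = 1·1.5 = 1.5.
ΔP = [f·L/D + ΣK]·(ρV²/2) = [0.04667·15.3/0.121 + 1.5]·(886·1.09²/2) = [5.901 + 1.5]·526.3 = 3895 Pa.
ΔP = 3895 Pa = 3.89 kPa.

ΔP ≈ 3.89 kPa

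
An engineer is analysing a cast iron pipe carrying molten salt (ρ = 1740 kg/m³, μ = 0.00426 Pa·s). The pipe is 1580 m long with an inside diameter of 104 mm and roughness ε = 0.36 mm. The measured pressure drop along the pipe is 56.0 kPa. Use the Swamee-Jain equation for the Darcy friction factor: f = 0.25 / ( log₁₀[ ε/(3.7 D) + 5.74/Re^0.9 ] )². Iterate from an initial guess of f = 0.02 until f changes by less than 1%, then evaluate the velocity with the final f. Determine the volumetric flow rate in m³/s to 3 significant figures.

Q ≈ 0.00300 m³/s

Rearranging Darcy-Weisbach: V = √(2·ΔP·D/(f·L·ρ)). With ε/D = 0.00036/0.104 = 0.00346, iterate starting from f = 0.02:
  f = 0.02 → V = √(2·5.6e+04·0.104/(0.02·1580·1740)) = 0.4603 m/s; Re = ρVD/μ = 1.955e+04; f → 0.03274
  f = 0.03274 → V = 0.3597 m/s; Re = 1.528e+04; f → 0.03387
  f = 0.03387 → V = 0.3537 m/s; Re = 1.502e+04; f → 0.03396
Converged (Δf/f < 1%). With the final f = 0.03396: V = √(2·5.6e+04·0.104/(0.03396·1580·1740)) = 0.3532 m/s.
Q = V·A = 0.3532·(π/4·0.104²) = 0.003001 m³/s = 0.00300 m³/s.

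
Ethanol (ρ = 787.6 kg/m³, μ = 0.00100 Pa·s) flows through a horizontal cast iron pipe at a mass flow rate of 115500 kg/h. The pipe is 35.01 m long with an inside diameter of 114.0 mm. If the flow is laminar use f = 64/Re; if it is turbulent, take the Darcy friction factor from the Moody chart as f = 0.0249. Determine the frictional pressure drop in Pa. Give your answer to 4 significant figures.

ΔP ≈ 47960 Pa

ṁ = 115500 kg/h = 115500/3600 = 32.08 kg/s.
A = πD²/4 = π(0.114)²/4 = 0.01021 m²; mean velocity V = ṁ/(ρA) = 32.08/(787.6 · 0.01021) = 3.991 m/s.
Reynolds number Re = ρVD/μ = 787.6 · 3.991 · 0.114 / 0.001 = 3.583e+05.
Re > 4000 → turbulent; use the Moody-chart value f = 0.0249.
Darcy-Weisbach: ΔP = f(L/D)(ρV²/2) = 0.0249·(35.01/0.114)·(787.6·3.991²/2) = 0.0249·307.1·6272 = 4.796e+04 Pa.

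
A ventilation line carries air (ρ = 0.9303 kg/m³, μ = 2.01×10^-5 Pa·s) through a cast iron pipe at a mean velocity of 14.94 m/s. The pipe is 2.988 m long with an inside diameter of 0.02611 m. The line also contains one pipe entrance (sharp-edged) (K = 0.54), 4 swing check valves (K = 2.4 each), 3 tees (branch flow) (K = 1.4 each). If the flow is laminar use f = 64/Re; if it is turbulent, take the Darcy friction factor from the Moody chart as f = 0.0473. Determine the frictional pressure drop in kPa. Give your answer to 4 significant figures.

ΔP ≈ 2.051 kPa

Reynolds number Re = ρVD/μ = 0.9303 · 14.94 · 0.02611 / 2.01e-05 = 1.805e+04.
Re > 4000 → turbulent; use the Moody-chart value f = 0.0473.
Total minor-loss coefficient ΣK = 1·0.54 + 4·2.4 + 3·1.4 = 14.3.
ΔP = [f·L/D + ΣK]·(ρV²/2) = [0.0473·2.988/0.02611 + 14.3]·(0.9303·14.94²/2) = [5.413 + 14.3]·103.8 = 2051 Pa.
ΔP = 2051 Pa = 2.051 kPa.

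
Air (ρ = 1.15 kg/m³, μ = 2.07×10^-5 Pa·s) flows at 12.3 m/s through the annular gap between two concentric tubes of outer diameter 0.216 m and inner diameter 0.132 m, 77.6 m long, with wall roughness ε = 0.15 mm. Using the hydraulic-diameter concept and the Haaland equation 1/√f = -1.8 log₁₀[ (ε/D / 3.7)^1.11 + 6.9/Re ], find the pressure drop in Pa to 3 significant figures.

Hydraulic diameter D_h = 4A/P = D_o - D_i = 0.216 - 0.132 = 0.084 m.
Re = ρVD_h/μ = 1.15·12.3·0.084/2.07e-05 = 5.74e+04.
ε/D_h = 0.00015/0.084 = 0.00179; Haaland gives 1/√f = -1.8 log₁₀[0.000208+0.00012] = 6.27, so f = 0.02544.
ΔP = f(L/D_h)(ρV²/2) = 0.02544·77.6/0.084·86.99 = 2044 Pa.

ΔP ≈ 2040 Pa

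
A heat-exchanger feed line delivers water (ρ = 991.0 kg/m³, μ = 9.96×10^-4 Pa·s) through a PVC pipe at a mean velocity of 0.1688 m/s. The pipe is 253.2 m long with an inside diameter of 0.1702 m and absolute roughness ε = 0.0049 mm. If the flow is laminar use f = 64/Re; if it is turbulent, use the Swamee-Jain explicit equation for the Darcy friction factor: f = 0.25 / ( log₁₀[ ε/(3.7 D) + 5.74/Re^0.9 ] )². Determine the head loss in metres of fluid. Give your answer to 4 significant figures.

h_f ≈ 0.05127 m

Reynolds number Re = ρVD/μ = 991 · 0.1688 · 0.1702 / 0.000996 = 2.859e+04.
Re > 4000 → turbulent. Relative roughness ε/D = 4.9e-06/0.1702 = 2.88e-05. Swamee-Jain: f = 0.25/(log₁₀[2.88e-05/3.7 + 5.74/2.859e+04^0.9])² = 0.25/(log₁₀[7.78e-06 + 0.00056])² = 0.25/(-3.246)² = 0.02373.
Darcy-Weisbach: ΔP = f(L/D)(ρV²/2) = 0.02373·(253.2/0.1702)·(991·0.1688²/2) = 0.02373·1488·14.12 = 498.5 Pa.
Head loss h_f = ΔP/(ρg) = 498.5/(991·9.81) = 0.05127 m.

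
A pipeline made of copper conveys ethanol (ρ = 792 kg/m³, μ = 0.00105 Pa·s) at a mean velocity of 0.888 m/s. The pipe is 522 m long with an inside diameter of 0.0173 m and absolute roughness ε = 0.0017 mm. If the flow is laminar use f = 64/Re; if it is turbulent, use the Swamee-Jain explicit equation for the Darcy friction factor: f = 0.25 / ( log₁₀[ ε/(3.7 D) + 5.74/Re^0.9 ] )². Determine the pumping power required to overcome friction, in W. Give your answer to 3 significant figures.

Reynolds number Re = ρVD/μ = 792 · 0.888 · 0.0173 / 0.00105 = 1.159e+04.
Re > 4000 → turbulent. Relative roughness ε/D = 1.7e-06/0.0173 = 9.83e-05. Swamee-Jain: f = 0.25/(log₁₀[9.83e-05/3.7 + 5.74/1.159e+04^0.9])² = 0.25/(log₁₀[2.66e-05 + 0.00126])² = 0.25/(-2.89)² = 0.02994.
Darcy-Weisbach: ΔP = f(L/D)(ρV²/2) = 0.02994·(522/0.0173)·(792·0.888²/2) = 0.02994·3.017e+04·312.3 = 2.821e+05 Pa.
Q = V·A = 0.888·0.0002351 = 0.0002087 m³/s.
Pumping power P = QΔP = 0.0002087·2.821e+05 = 58.88 W = 58.9 W.

P ≈ 58.9 W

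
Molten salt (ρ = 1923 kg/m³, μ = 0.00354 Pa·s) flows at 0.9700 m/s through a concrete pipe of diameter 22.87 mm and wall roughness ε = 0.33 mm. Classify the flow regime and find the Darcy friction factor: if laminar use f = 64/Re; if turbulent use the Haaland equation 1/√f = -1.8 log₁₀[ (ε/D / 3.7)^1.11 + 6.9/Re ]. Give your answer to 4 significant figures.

f ≈ 0.04673

Re = ρVD/μ = 1923·0.97·0.02287/0.00354 = 1.205e+04.
Re > 4000 → turbulent. ε/D = 0.00033/0.02287 = 0.0144; Haaland: 1/√f = -1.8 log₁₀[0.00212 + 0.000573] = 4.626, so f = 0.04673.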